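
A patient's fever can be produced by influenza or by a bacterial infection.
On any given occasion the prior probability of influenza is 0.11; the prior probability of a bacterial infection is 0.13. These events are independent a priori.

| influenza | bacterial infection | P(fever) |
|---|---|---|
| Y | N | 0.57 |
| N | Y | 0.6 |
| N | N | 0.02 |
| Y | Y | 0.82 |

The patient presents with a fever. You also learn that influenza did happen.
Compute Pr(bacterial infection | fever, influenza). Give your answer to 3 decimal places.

Pr(bacterial infection | fever, influenza) ≈ 0.177

P(fever | influenza) = 0.57*0.87 + 0.82*0.13 = 0.495900 + 0.106600 = 0.602500
Of this, 0.106600 comes from 0.82*0.13 (the bacterial infection=true cases).
P(bacterial infection | fever, influenza) = 0.106600 / 0.602500 ≈ 0.177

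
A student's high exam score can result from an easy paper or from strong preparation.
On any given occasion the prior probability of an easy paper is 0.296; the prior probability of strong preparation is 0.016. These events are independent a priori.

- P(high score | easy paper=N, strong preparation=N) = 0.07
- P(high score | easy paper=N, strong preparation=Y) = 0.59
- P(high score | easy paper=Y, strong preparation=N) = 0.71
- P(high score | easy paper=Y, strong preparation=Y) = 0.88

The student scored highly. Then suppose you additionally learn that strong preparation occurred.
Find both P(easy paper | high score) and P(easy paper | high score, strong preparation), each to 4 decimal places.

P(high score) = 0.07×0.704×0.984 + 0.59×0.704×0.016 + 0.71×0.296×0.984 + 0.88×0.296×0.016 = 0.048492 + 0.006646 + 0.206797 + 0.004168 = 0.266103
The easy paper-present share is 0.206797 + 0.004168 = 0.210965.
Hence the posterior is 0.210965/0.266103 ≈ 0.7928.

Now condition on the additional information:
Weight on easy paper=true, given the evidence: 0.88×0.296 = 0.260480
The normalizing constant is 0.59×0.704 + 0.88×0.296 = 0.675840
P(easy paper | high score, strong preparation) = 0.260480/0.675840 ≈ 0.3854
Conditioning on strong preparation lowers the posterior on easy paper: the classic explaining-away effect in a common-effect structure.

P(easy paper | high score) ≈ 0.7928; P(easy paper | high score, strong preparation) ≈ 0.3854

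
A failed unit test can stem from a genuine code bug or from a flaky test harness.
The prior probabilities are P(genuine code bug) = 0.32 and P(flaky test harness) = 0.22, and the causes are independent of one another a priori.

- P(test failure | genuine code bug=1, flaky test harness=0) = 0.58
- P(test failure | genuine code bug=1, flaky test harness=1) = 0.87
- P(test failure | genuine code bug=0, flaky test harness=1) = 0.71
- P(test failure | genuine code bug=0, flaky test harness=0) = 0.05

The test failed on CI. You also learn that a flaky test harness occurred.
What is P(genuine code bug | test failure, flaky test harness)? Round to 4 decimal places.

P(genuine code bug | test failure, flaky test harness) ≈ 0.3657

For the numerator, keep only genuine code bug=true terms: 0.87·0.32 = 0.278400
The normalizing constant is 0.71·0.68 + 0.87·0.32 = 0.761200
Posterior = 0.278400 / 0.761200 ≈ 0.3657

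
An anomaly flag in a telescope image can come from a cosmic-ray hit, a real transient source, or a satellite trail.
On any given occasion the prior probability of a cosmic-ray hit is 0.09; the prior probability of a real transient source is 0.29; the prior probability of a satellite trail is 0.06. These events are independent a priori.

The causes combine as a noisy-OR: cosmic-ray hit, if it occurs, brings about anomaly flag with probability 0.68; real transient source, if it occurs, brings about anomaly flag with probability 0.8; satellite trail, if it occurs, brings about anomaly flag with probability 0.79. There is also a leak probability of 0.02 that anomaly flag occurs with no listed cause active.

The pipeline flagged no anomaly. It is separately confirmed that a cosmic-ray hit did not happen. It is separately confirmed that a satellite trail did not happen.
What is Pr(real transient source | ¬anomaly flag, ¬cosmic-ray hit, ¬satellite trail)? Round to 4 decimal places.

Pr(real transient source | ¬anomaly flag, ¬cosmic-ray hit, ¬satellite trail) ≈ 0.0755

Under noisy-OR, P(anomaly flag | causes) = 1 − (1−0.02)·∏(1−qᵢ) over the active causes.
Sum P(¬anomaly flag|·) weighted by the priors over both values of real transient source:
  P(¬anomaly flag | ¬cosmic-ray hit, ¬satellite trail) = 0.98×0.71 + 0.196×0.29
        = 0.695800 + 0.056840 = 0.752640
Configurations with real transient source contribute 0.056840, so
  P(real transient source | ¬anomaly flag, ¬cosmic-ray hit, ¬satellite trail) = 0.056840 / 0.752640 ≈ 0.0755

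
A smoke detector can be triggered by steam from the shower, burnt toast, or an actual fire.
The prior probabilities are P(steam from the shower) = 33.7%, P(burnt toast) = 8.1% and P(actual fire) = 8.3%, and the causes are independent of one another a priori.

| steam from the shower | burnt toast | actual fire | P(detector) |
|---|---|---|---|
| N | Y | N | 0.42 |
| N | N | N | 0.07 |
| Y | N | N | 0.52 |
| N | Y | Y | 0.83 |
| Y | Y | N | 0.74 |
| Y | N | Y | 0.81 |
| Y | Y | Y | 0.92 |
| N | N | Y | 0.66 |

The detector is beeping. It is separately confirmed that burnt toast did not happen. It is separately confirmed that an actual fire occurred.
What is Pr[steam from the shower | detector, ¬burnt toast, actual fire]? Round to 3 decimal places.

Numerator (weight on configurations with steam from the shower): 0.81×0.337 = 0.272970
Normalizer over all consistent configurations: 0.66×0.663 + 0.81×0.337 = 0.710550
Posterior = 0.272970 / 0.710550 ≈ 0.384

Pr[steam from the shower | detector, ¬burnt toast, actual fire] ≈ 0.384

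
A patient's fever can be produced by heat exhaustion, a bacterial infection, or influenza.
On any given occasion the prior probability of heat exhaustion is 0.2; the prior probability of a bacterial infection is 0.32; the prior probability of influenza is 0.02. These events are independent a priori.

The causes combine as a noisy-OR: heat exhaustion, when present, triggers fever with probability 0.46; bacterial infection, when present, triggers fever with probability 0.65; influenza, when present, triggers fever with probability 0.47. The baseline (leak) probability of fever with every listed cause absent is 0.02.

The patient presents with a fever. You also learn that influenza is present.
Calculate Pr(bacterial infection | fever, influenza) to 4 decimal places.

Under noisy-OR, P(fever | causes) = 1 − (1−0.02)·∏(1−qᵢ) over the active causes.
P(fever | influenza) = 0.4806*0.8*0.68 + 0.81821*0.8*0.32 + 0.719524*0.2*0.68 + 0.901833*0.2*0.32 = 0.261446 + 0.209462 + 0.097855 + 0.057717 = 0.626480
Of this, 0.267179 comes from 0.209462 + 0.057717 (the bacterial infection=true cases).
So P(bacterial infection | fever, influenza) = 0.267179/0.626480 ≈ 0.4265.

Pr(bacterial infection | fever, influenza) ≈ 0.4265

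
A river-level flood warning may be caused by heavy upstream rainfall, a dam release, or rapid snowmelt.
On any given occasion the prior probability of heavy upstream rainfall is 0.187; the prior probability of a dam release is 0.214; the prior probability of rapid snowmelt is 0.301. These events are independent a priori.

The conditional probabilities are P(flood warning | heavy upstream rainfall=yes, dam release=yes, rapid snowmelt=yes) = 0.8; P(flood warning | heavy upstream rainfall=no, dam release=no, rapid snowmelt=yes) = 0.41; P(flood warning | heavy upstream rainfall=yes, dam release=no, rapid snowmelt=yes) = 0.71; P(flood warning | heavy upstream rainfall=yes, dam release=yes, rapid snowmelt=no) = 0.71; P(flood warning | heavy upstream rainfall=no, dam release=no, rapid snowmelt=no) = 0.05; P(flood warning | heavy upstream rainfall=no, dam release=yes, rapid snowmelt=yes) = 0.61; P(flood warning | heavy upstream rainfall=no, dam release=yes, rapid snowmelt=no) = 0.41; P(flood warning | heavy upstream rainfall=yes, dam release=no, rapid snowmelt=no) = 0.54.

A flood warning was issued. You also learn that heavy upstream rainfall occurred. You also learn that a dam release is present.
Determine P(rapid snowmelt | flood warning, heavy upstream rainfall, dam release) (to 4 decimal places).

P(rapid snowmelt | flood warning, heavy upstream rainfall, dam release) ≈ 0.3267

Numerator (weight on configurations with rapid snowmelt): 0.8*0.301 = 0.240800
The normalizing constant is 0.71*0.699 + 0.8*0.301 = 0.737090
P(rapid snowmelt | flood warning, heavy upstream rainfall, dam release) = 0.240800/0.737090 ≈ 0.3267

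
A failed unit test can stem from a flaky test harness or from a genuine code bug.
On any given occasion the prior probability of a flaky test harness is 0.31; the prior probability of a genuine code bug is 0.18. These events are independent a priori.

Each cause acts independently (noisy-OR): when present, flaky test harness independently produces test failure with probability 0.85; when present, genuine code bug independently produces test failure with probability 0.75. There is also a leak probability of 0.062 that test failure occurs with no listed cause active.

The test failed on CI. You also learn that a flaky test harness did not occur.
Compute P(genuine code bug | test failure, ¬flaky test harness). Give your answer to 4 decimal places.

Under noisy-OR, P(test failure | causes) = 1 − (1−0.062)·∏(1−qᵢ) over the active causes.
For the numerator, keep only genuine code bug=true terms: 0.7655*0.18 = 0.137790
Denominator P(test failure | ¬flaky test harness): 0.062*0.82 + 0.7655*0.18 = 0.188630
Posterior = 0.137790 / 0.188630 ≈ 0.7305

P(genuine code bug | test failure, ¬flaky test harness) ≈ 0.7305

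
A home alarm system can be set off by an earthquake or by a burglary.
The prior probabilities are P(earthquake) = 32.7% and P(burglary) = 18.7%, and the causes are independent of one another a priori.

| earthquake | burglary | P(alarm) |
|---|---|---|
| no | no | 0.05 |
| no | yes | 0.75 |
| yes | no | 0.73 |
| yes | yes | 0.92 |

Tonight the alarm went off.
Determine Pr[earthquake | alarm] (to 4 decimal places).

By total probability over the 4 (earthquake, burglary) configurations:
  P(alarm) = 0.05*0.673*0.813 + 0.75*0.673*0.187 + 0.73*0.327*0.813 + 0.92*0.327*0.187
        = 0.027357 + 0.094388 + 0.194071 + 0.056257 = 0.372073
Keeping only the earthquake-present terms gives 0.250328, so
  P(earthquake | alarm) = 0.250328 / 0.372073 ≈ 0.6728

Pr[earthquake | alarm] ≈ 0.6728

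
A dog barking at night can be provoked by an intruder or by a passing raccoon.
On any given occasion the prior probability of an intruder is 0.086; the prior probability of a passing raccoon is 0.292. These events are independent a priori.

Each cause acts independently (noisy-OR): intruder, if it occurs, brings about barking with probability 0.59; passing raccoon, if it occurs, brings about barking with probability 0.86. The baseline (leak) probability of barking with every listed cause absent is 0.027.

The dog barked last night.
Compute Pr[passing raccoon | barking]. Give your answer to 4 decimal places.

Under noisy-OR, P(barking | causes) = 1 − (1−0.027)·∏(1−qᵢ) over the active causes.
P(barking) = 0.027·0.914·0.708 + 0.86378·0.914·0.292 + 0.60107·0.086·0.708 + 0.94415·0.086·0.292 = 0.017472 + 0.230533 + 0.036598 + 0.023709 = 0.308312
The passing raccoon-present share is 0.230533 + 0.023709 = 0.254242.
Hence the posterior is 0.254242/0.308312 ≈ 0.8246.

Pr[passing raccoon | barking] ≈ 0.8246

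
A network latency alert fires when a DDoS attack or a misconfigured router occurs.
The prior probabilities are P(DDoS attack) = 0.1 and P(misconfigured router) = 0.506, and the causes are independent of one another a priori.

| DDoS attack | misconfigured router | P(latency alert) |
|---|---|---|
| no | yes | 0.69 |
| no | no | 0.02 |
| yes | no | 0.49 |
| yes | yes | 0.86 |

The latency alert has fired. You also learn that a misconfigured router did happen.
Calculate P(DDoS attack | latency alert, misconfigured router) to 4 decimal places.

P(DDoS attack | latency alert, misconfigured router) ≈ 0.1216

Weight on DDoS attack=true, given the evidence: 0.86*0.1 = 0.086000
Normalizer over all consistent configurations: 0.69*0.9 + 0.86*0.1 = 0.707000
P(DDoS attack | latency alert, misconfigured router) = 0.086000/0.707000 ≈ 0.1216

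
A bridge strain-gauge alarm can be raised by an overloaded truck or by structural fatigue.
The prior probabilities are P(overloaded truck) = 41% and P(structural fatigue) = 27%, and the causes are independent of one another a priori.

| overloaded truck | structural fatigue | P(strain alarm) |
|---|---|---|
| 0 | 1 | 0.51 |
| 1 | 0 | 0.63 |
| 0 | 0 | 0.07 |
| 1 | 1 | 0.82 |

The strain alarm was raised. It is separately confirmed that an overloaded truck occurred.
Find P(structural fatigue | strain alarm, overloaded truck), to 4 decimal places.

P(structural fatigue | strain alarm, overloaded truck) ≈ 0.3250

P(strain alarm | overloaded truck) = 0.63·0.73 + 0.82·0.27 = 0.459900 + 0.221400 = 0.681300
Of this, 0.221400 comes from 0.82·0.27 (the structural fatigue=true cases).
So P(structural fatigue | strain alarm, overloaded truck) = 0.221400/0.681300 ≈ 0.3250.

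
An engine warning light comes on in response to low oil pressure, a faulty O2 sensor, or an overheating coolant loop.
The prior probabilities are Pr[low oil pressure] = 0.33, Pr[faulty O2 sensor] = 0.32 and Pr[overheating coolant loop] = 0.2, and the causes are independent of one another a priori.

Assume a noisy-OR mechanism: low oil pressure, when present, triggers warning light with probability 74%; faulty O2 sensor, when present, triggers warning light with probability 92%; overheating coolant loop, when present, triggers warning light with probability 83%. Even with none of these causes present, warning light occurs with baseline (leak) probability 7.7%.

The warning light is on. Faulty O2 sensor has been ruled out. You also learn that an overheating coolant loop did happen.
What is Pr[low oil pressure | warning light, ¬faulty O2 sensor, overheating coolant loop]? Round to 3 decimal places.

Under noisy-OR, P(warning light | causes) = 1 − (1−0.077)·∏(1−qᵢ) over the active causes.
Sum P(warning light|·) weighted by the priors over both values of low oil pressure:
  P(warning light | ¬faulty O2 sensor, overheating coolant loop) = 0.84309*0.67 + 0.959203*0.33
        = 0.564870 + 0.316537 = 0.881407
Keeping only the low oil pressure-present terms gives 0.316537, so
  P(low oil pressure | warning light, ¬faulty O2 sensor, overheating coolant loop) = 0.316537 / 0.881407 ≈ 0.359

Pr[low oil pressure | warning light, ¬faulty O2 sensor, overheating coolant loop] ≈ 0.359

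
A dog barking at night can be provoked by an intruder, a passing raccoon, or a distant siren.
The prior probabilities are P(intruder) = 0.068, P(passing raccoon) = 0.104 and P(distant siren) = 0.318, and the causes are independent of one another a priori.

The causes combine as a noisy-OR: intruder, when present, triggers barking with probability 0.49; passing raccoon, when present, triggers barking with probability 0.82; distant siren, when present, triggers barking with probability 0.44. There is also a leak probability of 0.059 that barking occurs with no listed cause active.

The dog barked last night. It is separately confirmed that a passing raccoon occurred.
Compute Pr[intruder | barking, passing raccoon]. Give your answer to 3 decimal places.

Under noisy-OR, P(barking | causes) = 1 − (1−0.059)·∏(1−qᵢ) over the active causes.
P(barking | passing raccoon) = 0.83062*0.932*0.682 + 0.905147*0.932*0.318 + 0.913616*0.068*0.682 + 0.951625*0.068*0.318 = 0.527962 + 0.268264 + 0.042370 + 0.020578 = 0.859174
Of this, 0.062948 comes from 0.042370 + 0.020578 (the intruder=true cases).
So P(intruder | barking, passing raccoon) = 0.062948/0.859174 ≈ 0.073.

Pr[intruder | barking, passing raccoon] ≈ 0.073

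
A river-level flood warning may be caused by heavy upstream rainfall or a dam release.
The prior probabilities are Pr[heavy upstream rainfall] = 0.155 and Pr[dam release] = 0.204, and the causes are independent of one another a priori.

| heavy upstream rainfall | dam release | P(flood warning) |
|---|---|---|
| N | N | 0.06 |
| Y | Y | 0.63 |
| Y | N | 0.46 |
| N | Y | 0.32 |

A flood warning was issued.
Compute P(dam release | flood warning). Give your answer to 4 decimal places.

P(dam release | flood warning) ≈ 0.4360

Sum P(flood warning|·) weighted by the priors over the 4 (heavy upstream rainfall, dam release) configurations:
  P(flood warning) = 0.06·0.845·0.796 + 0.32·0.845·0.204 + 0.46·0.155·0.796 + 0.63·0.155·0.204
        = 0.040357 + 0.055162 + 0.056755 + 0.019921 = 0.172195
The terms with dam release present sum to 0.075083, so
  P(dam release | flood warning) = 0.075083 / 0.172195 ≈ 0.4360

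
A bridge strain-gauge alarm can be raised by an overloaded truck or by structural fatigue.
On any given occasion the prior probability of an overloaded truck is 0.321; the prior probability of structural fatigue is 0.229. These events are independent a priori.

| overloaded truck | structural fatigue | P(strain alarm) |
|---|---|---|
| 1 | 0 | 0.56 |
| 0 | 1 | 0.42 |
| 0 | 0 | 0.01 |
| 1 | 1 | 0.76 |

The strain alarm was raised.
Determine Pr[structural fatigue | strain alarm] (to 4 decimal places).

Pr[structural fatigue | strain alarm] ≈ 0.4573

P(strain alarm) = 0.01·0.679·0.771 + 0.42·0.679·0.229 + 0.56·0.321·0.771 + 0.76·0.321·0.229 = 0.005235 + 0.065306 + 0.138595 + 0.055867 = 0.265003
The structural fatigue-present share is 0.065306 + 0.055867 = 0.121173.
P(structural fatigue | strain alarm) = 0.121173 / 0.265003 ≈ 0.4573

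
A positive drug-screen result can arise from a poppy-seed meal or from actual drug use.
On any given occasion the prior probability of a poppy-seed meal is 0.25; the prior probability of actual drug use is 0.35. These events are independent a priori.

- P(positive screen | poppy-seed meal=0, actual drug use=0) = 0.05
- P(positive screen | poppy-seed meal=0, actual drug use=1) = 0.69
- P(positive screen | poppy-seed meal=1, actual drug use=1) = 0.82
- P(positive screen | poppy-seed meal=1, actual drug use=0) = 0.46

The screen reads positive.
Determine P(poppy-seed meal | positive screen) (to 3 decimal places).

P(poppy-seed meal | positive screen) ≈ 0.416

By total probability over the 4 (poppy-seed meal, actual drug use) configurations:
  P(positive screen) = 0.05×0.75×0.65 + 0.69×0.75×0.35 + 0.46×0.25×0.65 + 0.82×0.25×0.35
        = 0.024375 + 0.181125 + 0.074750 + 0.071750 = 0.352000
Configurations with poppy-seed meal contribute 0.146500, so
  P(poppy-seed meal | positive screen) = 0.146500 / 0.352000 ≈ 0.416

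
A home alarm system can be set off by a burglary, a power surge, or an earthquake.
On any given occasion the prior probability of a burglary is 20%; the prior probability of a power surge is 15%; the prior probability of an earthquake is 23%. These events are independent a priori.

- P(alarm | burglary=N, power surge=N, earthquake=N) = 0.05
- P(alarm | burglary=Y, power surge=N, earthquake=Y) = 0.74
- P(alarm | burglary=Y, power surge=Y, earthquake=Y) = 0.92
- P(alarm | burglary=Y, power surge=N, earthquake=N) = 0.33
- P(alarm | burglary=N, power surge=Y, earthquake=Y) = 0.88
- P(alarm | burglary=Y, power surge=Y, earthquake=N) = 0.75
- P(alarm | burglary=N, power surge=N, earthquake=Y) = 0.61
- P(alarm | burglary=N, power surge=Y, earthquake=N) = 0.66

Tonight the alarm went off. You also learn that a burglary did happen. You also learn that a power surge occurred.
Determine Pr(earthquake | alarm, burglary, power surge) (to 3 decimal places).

Pr(earthquake | alarm, burglary, power surge) ≈ 0.268

P(alarm | burglary, power surge) = 0.75×0.77 + 0.92×0.23 = 0.577500 + 0.211600 = 0.789100
The earthquake-present share is 0.92×0.23 = 0.211600.
P(earthquake | alarm, burglary, power surge) = 0.211600 / 0.789100 ≈ 0.268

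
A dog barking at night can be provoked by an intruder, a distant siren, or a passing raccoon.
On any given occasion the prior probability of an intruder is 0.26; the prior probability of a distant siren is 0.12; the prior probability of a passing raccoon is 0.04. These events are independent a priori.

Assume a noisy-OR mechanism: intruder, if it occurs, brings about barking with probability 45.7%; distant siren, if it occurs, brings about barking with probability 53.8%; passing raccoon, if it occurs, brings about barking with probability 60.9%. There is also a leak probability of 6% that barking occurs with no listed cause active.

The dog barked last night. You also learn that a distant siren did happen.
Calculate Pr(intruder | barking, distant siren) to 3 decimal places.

Pr(intruder | barking, distant siren) ≈ 0.319

Under noisy-OR, P(barking | causes) = 1 − (1−0.06)·∏(1−qᵢ) over the active causes.
Sum P(barking|·) weighted by the priors over the 4 (intruder, passing raccoon) configurations:
  P(barking | distant siren) = 0.56572·0.74·0.96 + 0.830197·0.74·0.04 + 0.764186·0.26·0.96 + 0.907797·0.26·0.04
        = 0.401887 + 0.024574 + 0.190741 + 0.009441 = 0.626643
Keeping only the intruder-present terms gives 0.200182, so
  P(intruder | barking, distant siren) = 0.200182 / 0.626643 ≈ 0.319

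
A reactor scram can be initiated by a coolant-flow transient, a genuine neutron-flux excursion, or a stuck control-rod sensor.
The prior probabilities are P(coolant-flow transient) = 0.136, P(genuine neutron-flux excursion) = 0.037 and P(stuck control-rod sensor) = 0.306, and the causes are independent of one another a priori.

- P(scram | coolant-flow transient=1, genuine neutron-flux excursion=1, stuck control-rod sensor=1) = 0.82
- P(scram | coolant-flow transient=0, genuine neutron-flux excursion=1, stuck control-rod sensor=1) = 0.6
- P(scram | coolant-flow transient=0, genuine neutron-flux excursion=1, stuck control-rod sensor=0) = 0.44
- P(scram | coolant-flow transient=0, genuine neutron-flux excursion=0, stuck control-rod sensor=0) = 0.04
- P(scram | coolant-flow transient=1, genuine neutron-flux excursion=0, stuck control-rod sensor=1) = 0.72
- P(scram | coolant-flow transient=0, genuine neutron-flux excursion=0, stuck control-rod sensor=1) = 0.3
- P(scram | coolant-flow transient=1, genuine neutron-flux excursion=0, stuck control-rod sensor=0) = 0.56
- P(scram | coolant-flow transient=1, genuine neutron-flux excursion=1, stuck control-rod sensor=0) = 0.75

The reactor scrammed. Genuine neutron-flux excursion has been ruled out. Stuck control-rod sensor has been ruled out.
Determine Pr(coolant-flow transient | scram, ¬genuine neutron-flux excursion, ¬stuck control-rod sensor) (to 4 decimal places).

Pr(coolant-flow transient | scram, ¬genuine neutron-flux excursion, ¬stuck control-rod sensor) ≈ 0.6879

Weight on coolant-flow transient=true, given the evidence: 0.56*0.136 = 0.076160
Denominator P(scram | ¬genuine neutron-flux excursion, ¬stuck control-rod sensor): 0.04*0.864 + 0.56*0.136 = 0.110720
P(coolant-flow transient | scram, ¬genuine neutron-flux excursion, ¬stuck control-rod sensor) = 0.076160/0.110720 ≈ 0.6879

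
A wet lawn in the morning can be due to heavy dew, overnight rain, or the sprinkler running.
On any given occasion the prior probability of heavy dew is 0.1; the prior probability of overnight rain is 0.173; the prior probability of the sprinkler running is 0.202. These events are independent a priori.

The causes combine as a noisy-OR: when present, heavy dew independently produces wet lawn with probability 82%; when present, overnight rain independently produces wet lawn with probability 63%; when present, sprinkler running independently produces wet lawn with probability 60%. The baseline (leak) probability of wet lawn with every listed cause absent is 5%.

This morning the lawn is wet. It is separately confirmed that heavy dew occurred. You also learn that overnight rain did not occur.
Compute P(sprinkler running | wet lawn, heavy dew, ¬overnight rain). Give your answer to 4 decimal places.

P(sprinkler running | wet lawn, heavy dew, ¬overnight rain) ≈ 0.2215

Under noisy-OR, P(wet lawn | causes) = 1 − (1−0.05)·∏(1−qᵢ) over the active causes.
Weight on sprinkler running=true, given the evidence: 0.9316·0.202 = 0.188183
Normalizer over all consistent configurations: 0.829·0.798 + 0.9316·0.202 = 0.849725
Posterior = 0.188183 / 0.849725 ≈ 0.2215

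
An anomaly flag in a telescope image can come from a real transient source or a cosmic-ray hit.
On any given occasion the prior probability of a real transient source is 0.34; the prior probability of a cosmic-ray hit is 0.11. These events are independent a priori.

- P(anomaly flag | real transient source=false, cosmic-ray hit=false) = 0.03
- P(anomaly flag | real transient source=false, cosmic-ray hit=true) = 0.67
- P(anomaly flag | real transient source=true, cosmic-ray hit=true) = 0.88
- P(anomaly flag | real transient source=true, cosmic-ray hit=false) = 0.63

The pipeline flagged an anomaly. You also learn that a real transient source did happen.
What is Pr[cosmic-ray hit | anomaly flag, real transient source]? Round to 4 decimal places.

For the numerator, keep only cosmic-ray hit=true terms: 0.88·0.11 = 0.096800
Normalizer over all consistent configurations: 0.63·0.89 + 0.88·0.11 = 0.657500
Posterior = 0.096800 / 0.657500 ≈ 0.1472

Pr[cosmic-ray hit | anomaly flag, real transient source] ≈ 0.1472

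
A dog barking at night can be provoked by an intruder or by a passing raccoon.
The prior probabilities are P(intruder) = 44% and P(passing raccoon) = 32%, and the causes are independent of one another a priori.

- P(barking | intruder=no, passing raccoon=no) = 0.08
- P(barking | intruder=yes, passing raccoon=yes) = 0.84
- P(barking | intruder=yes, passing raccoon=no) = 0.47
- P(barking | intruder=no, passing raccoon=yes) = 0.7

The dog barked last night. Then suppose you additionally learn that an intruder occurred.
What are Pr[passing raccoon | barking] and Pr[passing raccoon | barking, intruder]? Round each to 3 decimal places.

Pr[passing raccoon | barking] ≈ 0.588; Pr[passing raccoon | barking, intruder] ≈ 0.457

Numerator (weight on configurations with passing raccoon): 0.125440 + 0.118272 = 0.243712
Normalizer over all consistent configurations: 0.08·0.56·0.68 + 0.7·0.56·0.32 + 0.47·0.44·0.68 + 0.84·0.44·0.32 = 0.414800
P(passing raccoon | barking) = 0.243712/0.414800 ≈ 0.588

Now condition on the additional information:
P(barking | intruder) = 0.47*0.68 + 0.84*0.32 = 0.319600 + 0.268800 = 0.588400
Restricting to configurations with passing raccoon present: 0.84*0.32 = 0.268800.
So P(passing raccoon | barking, intruder) = 0.268800/0.588400 ≈ 0.457.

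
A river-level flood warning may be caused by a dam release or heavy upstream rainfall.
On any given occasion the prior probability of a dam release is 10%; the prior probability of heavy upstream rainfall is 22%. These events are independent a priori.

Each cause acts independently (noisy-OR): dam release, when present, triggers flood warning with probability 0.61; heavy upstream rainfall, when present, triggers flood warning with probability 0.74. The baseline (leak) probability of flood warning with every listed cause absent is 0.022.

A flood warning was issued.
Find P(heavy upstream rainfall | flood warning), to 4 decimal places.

Under noisy-OR, P(flood warning | causes) = 1 − (1−0.022)·∏(1−qᵢ) over the active causes.
Sum P(flood warning|·) weighted by the priors over the 4 (dam release, heavy upstream rainfall) configurations:
  P(flood warning) = 0.022×0.9×0.78 + 0.74572×0.9×0.22 + 0.61858×0.1×0.78 + 0.900831×0.1×0.22
        = 0.015444 + 0.147653 + 0.048249 + 0.019818 = 0.231164
The terms with heavy upstream rainfall present sum to 0.167471, so
  P(heavy upstream rainfall | flood warning) = 0.167471 / 0.231164 ≈ 0.7245

P(heavy upstream rainfall | flood warning) ≈ 0.7245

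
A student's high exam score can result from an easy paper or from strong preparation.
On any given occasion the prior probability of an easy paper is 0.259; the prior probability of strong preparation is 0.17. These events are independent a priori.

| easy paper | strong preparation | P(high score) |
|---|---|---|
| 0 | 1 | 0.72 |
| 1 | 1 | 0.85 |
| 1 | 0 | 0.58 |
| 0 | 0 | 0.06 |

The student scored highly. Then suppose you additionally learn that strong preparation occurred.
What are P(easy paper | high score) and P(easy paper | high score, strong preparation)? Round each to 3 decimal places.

P(high score) = 0.06·0.741·0.83 + 0.72·0.741·0.17 + 0.58·0.259·0.83 + 0.85·0.259·0.17 = 0.036902 + 0.090698 + 0.124683 + 0.037426 = 0.289709
Of this, 0.162109 comes from 0.124683 + 0.037426 (the easy paper=true cases).
Hence the posterior is 0.162109/0.289709 ≈ 0.560.

With the extra evidence:
Sum P(high score|·) weighted by the priors over both values of easy paper:
  P(high score | strong preparation) = 0.72×0.741 + 0.85×0.259
        = 0.533520 + 0.220150 = 0.753670
Configurations with easy paper contribute 0.220150, so
  P(easy paper | high score, strong preparation) = 0.220150 / 0.753670 ≈ 0.292

P(easy paper | high score) ≈ 0.560; P(easy paper | high score, strong preparation) ≈ 0.292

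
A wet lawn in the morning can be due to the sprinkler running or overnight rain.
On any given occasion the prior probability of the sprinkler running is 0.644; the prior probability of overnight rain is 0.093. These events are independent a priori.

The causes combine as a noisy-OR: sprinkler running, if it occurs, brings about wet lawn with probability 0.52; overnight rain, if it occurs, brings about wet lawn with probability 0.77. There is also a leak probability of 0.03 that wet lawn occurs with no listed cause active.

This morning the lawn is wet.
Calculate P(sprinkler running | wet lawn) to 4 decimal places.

Under noisy-OR, P(wet lawn | causes) = 1 − (1−0.03)·∏(1−qᵢ) over the active causes.
P(wet lawn) = 0.03*0.356*0.907 + 0.7769*0.356*0.093 + 0.5344*0.644*0.907 + 0.892912*0.644*0.093 = 0.009687 + 0.025722 + 0.312147 + 0.053478 = 0.401034
Of this, 0.365625 comes from 0.312147 + 0.053478 (the sprinkler running=true cases).
P(sprinkler running | wet lawn) = 0.365625 / 0.401034 ≈ 0.9117

P(sprinkler running | wet lawn) ≈ 0.9117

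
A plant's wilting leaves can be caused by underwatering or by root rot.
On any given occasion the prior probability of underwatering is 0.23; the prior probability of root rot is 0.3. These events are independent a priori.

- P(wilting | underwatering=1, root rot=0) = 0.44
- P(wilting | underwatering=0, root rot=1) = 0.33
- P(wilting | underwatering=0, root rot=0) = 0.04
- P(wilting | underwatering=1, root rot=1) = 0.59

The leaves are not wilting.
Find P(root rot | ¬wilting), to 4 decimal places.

P(root rot | ¬wilting) ≈ 0.2315

Numerator (weight on configurations with root rot): 0.154770 + 0.028290 = 0.183060
Normalizer over all consistent configurations: 0.96×0.77×0.7 + 0.67×0.77×0.3 + 0.56×0.23×0.7 + 0.41×0.23×0.3 = 0.790660
P(root rot | ¬wilting) = 0.183060/0.790660 ≈ 0.2315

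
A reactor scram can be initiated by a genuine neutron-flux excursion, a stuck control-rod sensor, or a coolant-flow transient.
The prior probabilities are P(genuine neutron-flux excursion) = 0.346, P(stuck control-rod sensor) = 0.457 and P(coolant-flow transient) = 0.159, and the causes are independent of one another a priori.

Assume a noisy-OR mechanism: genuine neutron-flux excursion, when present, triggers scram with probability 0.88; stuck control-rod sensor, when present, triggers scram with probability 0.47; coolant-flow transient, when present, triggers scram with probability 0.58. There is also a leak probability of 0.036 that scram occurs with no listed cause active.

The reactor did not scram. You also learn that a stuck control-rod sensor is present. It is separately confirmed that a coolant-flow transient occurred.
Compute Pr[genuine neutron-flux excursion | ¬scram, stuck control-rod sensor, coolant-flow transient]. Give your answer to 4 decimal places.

Under noisy-OR, P(scram | causes) = 1 − (1−0.036)·∏(1−qᵢ) over the active causes.
P(¬scram | stuck control-rod sensor, coolant-flow transient) = 0.214586×0.654 + 0.02575×0.346 = 0.140339 + 0.008909 = 0.149248
The genuine neutron-flux excursion-present share is 0.02575×0.346 = 0.008909.
So P(genuine neutron-flux excursion | ¬scram, stuck control-rod sensor, coolant-flow transient) = 0.008909/0.149248 ≈ 0.0597.

Pr[genuine neutron-flux excursion | ¬scram, stuck control-rod sensor, coolant-flow transient] ≈ 0.0597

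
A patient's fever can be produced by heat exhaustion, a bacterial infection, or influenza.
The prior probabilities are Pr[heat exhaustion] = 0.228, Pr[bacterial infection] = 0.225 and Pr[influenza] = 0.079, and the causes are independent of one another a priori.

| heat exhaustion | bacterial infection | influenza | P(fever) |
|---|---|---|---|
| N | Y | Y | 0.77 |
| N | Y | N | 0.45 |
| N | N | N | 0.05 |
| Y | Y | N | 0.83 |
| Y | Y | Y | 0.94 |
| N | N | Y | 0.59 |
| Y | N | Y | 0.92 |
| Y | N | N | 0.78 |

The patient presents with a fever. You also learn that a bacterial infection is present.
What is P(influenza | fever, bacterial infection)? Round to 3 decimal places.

P(influenza | fever, bacterial infection) ≈ 0.114

Enumerate the 4 (heat exhaustion, influenza) configurations and weight by the priors:
  P(fever | bacterial infection) = 0.45·0.772·0.921 + 0.77·0.772·0.079 + 0.83·0.228·0.921 + 0.94·0.228·0.079
        = 0.319955 + 0.046961 + 0.174290 + 0.016931 = 0.558137
The terms with influenza present sum to 0.063892, so
  P(influenza | fever, bacterial infection) = 0.063892 / 0.558137 ≈ 0.114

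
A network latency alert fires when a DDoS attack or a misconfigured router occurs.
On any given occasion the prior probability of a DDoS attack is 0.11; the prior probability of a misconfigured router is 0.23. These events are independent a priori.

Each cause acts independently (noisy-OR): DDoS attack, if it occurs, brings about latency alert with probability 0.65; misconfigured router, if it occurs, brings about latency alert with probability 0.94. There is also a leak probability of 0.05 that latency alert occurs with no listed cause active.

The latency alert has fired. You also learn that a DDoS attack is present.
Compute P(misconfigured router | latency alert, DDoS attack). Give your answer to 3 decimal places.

Under noisy-OR, P(latency alert | causes) = 1 − (1−0.05)·∏(1−qᵢ) over the active causes.
By total probability over both values of misconfigured router:
  P(latency alert | DDoS attack) = 0.6675·0.77 + 0.98005·0.23
        = 0.513975 + 0.225412 = 0.739387
Keeping only the misconfigured router-present terms gives 0.225412, so
  P(misconfigured router | latency alert, DDoS attack) = 0.225412 / 0.739387 ≈ 0.305

P(misconfigured router | latency alert, DDoS attack) ≈ 0.305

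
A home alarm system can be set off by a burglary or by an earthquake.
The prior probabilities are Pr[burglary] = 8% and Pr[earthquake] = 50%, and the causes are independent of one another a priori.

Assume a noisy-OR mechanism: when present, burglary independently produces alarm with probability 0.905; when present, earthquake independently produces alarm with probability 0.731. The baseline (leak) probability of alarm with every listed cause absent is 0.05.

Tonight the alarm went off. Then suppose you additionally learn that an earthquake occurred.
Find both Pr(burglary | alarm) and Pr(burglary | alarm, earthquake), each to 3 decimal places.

Pr(burglary | alarm) ≈ 0.171; Pr(burglary | alarm, earthquake) ≈ 0.102

Under noisy-OR, P(alarm | causes) = 1 − (1−0.05)·∏(1−qᵢ) over the active causes.
P(alarm) = 0.05*0.92*0.5 + 0.74445*0.92*0.5 + 0.90975*0.08*0.5 + 0.975723*0.08*0.5 = 0.023000 + 0.342447 + 0.036390 + 0.039029 = 0.440866
Of this, 0.075419 comes from 0.036390 + 0.039029 (the burglary=true cases).
So P(burglary | alarm) = 0.075419/0.440866 ≈ 0.171.

Now also conditioning on earthquake=true:
P(alarm | earthquake) = 0.74445*0.92 + 0.975723*0.08 = 0.684894 + 0.078058 = 0.762952
The burglary-present share is 0.975723*0.08 = 0.078058.
P(burglary | alarm, earthquake) = 0.078058 / 0.762952 ≈ 0.102
Conditioning on earthquake lowers the posterior on burglary: the classic explaining-away effect in a common-effect structure.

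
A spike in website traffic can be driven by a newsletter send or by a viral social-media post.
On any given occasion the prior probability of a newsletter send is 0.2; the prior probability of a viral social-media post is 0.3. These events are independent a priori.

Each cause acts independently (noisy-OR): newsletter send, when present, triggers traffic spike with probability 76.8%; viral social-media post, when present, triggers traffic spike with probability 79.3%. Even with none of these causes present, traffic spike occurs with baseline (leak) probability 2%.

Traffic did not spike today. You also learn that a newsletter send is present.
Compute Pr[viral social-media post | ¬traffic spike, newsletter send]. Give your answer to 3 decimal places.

Under noisy-OR, P(traffic spike | causes) = 1 − (1−0.02)·∏(1−qᵢ) over the active causes.
For the numerator, keep only viral social-media post=true terms: 0.047064·0.3 = 0.014119
Denominator P(¬traffic spike | newsletter send): 0.22736·0.7 + 0.047064·0.3 = 0.173271
P(viral social-media post | ¬traffic spike, newsletter send) = 0.014119/0.173271 ≈ 0.081

Pr[viral social-media post | ¬traffic spike, newsletter send] ≈ 0.081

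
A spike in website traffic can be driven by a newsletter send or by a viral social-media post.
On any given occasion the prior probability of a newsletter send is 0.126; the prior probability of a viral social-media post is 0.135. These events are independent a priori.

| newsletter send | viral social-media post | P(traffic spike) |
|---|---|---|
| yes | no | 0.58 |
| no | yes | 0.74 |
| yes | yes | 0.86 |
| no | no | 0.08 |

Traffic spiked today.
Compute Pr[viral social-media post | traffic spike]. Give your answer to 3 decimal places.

Pr[viral social-media post | traffic spike] ≈ 0.452

Numerator (weight on configurations with viral social-media post): 0.087313 + 0.014629 = 0.101942
Normalizer over all consistent configurations: 0.08*0.874*0.865 + 0.74*0.874*0.135 + 0.58*0.126*0.865 + 0.86*0.126*0.135 = 0.225637
Posterior = 0.101942 / 0.225637 ≈ 0.452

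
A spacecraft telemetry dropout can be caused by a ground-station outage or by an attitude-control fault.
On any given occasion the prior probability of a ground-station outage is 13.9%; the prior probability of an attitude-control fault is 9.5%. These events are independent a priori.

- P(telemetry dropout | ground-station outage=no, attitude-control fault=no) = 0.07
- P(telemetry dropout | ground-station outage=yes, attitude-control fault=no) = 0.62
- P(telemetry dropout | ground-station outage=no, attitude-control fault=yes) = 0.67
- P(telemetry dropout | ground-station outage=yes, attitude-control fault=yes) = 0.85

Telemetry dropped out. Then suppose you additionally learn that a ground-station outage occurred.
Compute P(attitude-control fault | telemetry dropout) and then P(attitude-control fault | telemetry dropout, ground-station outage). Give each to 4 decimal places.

P(telemetry dropout) = 0.07·0.861·0.905 + 0.67·0.861·0.095 + 0.62·0.139·0.905 + 0.85·0.139·0.095 = 0.054544 + 0.054803 + 0.077993 + 0.011224 = 0.198564
The attitude-control fault-present share is 0.054803 + 0.011224 = 0.066027.
Hence the posterior is 0.066027/0.198564 ≈ 0.3325.

Now condition on the additional information:
P(telemetry dropout | ground-station outage) = 0.62·0.905 + 0.85·0.095 = 0.561100 + 0.080750 = 0.641850
The attitude-control fault-present share is 0.85·0.095 = 0.080750.
Hence the posterior is 0.080750/0.641850 ≈ 0.1258.

P(attitude-control fault | telemetry dropout) ≈ 0.3325; P(attitude-control fault | telemetry dropout, ground-station outage) ≈ 0.1258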